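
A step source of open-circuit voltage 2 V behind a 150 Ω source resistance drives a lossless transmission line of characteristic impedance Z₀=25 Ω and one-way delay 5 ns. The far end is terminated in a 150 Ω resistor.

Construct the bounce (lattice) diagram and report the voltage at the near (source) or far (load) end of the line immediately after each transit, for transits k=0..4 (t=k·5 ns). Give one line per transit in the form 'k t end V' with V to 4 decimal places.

0 0 source 0.2857
1 5 load 0.4898
2 10 source 0.6356
3 15 load 0.7397
4 20 source 0.8141

Γ_L=0.714286, Γ_S=0.714286; launch V₁=2·25/175=0.285714
k=0 src: V=0.2857
k=1 load: inc=0.285714, refl=0.285714·0.714286=0.2041; V=0.000000+0.285714+0.204082=0.4898
k=2 src: inc=0.204082, refl=0.204082·0.714286=0.1458; V=0.285714+0.204082+0.145773=0.6356
k=3 load: inc=0.145773, refl=0.145773·0.714286=0.1041; V=0.489796+0.145773+0.104123=0.7397
k=4 src: inc=0.104123, refl=0.104123·0.714286=0.0744; V=0.635569+0.104123+0.074374=0.8141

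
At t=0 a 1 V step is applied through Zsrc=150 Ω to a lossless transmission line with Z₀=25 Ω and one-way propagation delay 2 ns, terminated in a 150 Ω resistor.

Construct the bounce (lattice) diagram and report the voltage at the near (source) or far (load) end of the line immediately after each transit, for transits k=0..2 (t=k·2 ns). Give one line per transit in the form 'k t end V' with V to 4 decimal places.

Γ_L=0.714286, Γ_S=0.714286; launch V₁=1·25/175=0.142857
k=0 src: V=0.1429
k=1 load: inc=0.142857, refl=0.142857·0.714286=0.1020; V=0.000000+0.142857+0.102041=0.2449
k=2 src: inc=0.102041, refl=0.102041·0.714286=0.0729; V=0.142857+0.102041+0.072886=0.3178

0 0 source 0.1429
1 2 load 0.2449
2 4 source 0.3178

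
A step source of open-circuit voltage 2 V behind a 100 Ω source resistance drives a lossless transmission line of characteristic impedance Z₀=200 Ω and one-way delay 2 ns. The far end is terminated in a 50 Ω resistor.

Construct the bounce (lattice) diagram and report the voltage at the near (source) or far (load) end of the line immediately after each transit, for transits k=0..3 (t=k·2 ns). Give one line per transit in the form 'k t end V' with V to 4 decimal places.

0 0 source 1.3333
1 2 load 0.5333
2 4 source 0.8000
3 6 load 0.6400

Γ_L=-0.600000, Γ_S=-0.333333; launch V₁=2·200/300=1.333333
k=0 src: V=1.3333
k=1 load: inc=1.333333, refl=1.333333·-0.600000=-0.8000; V=0.000000+1.333333+-0.800000=0.5333
k=2 src: inc=-0.800000, refl=-0.800000·-0.333333=0.2667; V=1.333333+-0.800000+0.266667=0.8000
k=3 load: inc=0.266667, refl=0.266667·-0.600000=-0.1600; V=0.533333+0.266667+-0.160000=0.6400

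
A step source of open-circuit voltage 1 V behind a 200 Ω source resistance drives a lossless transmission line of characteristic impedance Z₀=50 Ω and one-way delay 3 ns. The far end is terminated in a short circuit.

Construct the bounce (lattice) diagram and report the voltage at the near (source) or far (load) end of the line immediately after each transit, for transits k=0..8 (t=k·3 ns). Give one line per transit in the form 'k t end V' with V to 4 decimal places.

0 0 source 0.2000
1 3 load 0.0000
2 6 source -0.1200
3 9 load 0.0000
4 12 source 0.0720
5 15 load 0.0000
6 18 source -0.0432
7 21 load 0.0000
8 24 source 0.0259

Γ_L=-1.000000, Γ_S=0.600000; launch V₁=1·50/250=0.200000
k=0 src: V=0.2000
k=1 load: inc=0.200000, refl=0.200000·-1.000000=-0.2000; V=0.000000+0.200000+-0.200000=0.0000
k=2 src: inc=-0.200000, refl=-0.200000·0.600000=-0.1200; V=0.200000+-0.200000+-0.120000=-0.1200
k=3 load: inc=-0.120000, refl=-0.120000·-1.000000=0.1200; V=0.000000+-0.120000+0.120000=0.0000
k=4 src: inc=0.120000, refl=0.120000·0.600000=0.0720; V=-0.120000+0.120000+0.072000=0.0720
k=5 load: inc=0.072000, refl=0.072000·-1.000000=-0.0720; V=0.000000+0.072000+-0.072000=0.0000
k=6 src: inc=-0.072000, refl=-0.072000·0.600000=-0.0432; V=0.072000+-0.072000+-0.043200=-0.0432
k=7 load: inc=-0.043200, refl=-0.043200·-1.000000=0.0432; V=0.000000+-0.043200+0.043200=0.0000
k=8 src: inc=0.043200, refl=0.043200·0.600000=0.0259; V=-0.043200+0.043200+0.025920=0.0259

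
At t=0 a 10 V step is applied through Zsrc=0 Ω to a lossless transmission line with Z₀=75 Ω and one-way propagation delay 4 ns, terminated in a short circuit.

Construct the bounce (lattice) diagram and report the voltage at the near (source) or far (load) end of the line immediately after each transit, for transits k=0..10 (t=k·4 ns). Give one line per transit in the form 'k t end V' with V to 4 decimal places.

0 0 source 10.0000
1 4 load 0.0000
2 8 source 10.0000
3 12 load 0.0000
4 16 source 10.0000
5 20 load 0.0000
6 24 source 10.0000
7 28 load 0.0000
8 32 source 10.0000
9 36 load 0.0000
10 40 source 10.0000

Γ_L=-1.000000, Γ_S=-1.000000; launch V₁=10·75/75=10.000000
k=0 src: V=10.0000
k=1 load: inc=10.000000, refl=10.000000·-1.000000=-10.0000; V=0.000000+10.000000+-10.000000=0.0000
k=2 src: inc=-10.000000, refl=-10.000000·-1.000000=10.0000; V=10.000000+-10.000000+10.000000=10.0000
k=3 load: inc=10.000000, refl=10.000000·-1.000000=-10.0000; V=0.000000+10.000000+-10.000000=0.0000
k=4 src: inc=-10.000000, refl=-10.000000·-1.000000=10.0000; V=10.000000+-10.000000+10.000000=10.0000
k=5 load: inc=10.000000, refl=10.000000·-1.000000=-10.0000; V=0.000000+10.000000+-10.000000=0.0000
k=6 src: inc=-10.000000, refl=-10.000000·-1.000000=10.0000; V=10.000000+-10.000000+10.000000=10.0000
k=7 load: inc=10.000000, refl=10.000000·-1.000000=-10.0000; V=0.000000+10.000000+-10.000000=0.0000
k=8 src: inc=-10.000000, refl=-10.000000·-1.000000=10.0000; V=10.000000+-10.000000+10.000000=10.0000
k=9 load: inc=10.000000, refl=10.000000·-1.000000=-10.0000; V=0.000000+10.000000+-10.000000=0.0000
k=10 src: inc=-10.000000, refl=-10.000000·-1.000000=10.0000; V=10.000000+-10.000000+10.000000=10.0000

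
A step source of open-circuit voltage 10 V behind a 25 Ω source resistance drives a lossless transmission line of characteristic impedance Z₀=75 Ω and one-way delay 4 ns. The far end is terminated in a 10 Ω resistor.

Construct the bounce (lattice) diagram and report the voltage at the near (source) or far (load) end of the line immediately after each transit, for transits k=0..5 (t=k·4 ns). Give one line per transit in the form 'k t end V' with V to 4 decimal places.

0 0 source 7.5000
1 4 load 1.7647
2 8 source 4.6324
3 12 load 2.4394
4 16 source 3.5359
5 20 load 2.6974

Γ_L=-0.764706, Γ_S=-0.500000; launch V₁=10·75/100=7.500000
k=0 src: V=7.5000
k=1 load: inc=7.500000, refl=7.500000·-0.764706=-5.7353; V=0.000000+7.500000+-5.735294=1.7647
k=2 src: inc=-5.735294, refl=-5.735294·-0.500000=2.8676; V=7.500000+-5.735294+2.867647=4.6324
k=3 load: inc=2.867647, refl=2.867647·-0.764706=-2.1929; V=1.764706+2.867647+-2.192907=2.4394
k=4 src: inc=-2.192907, refl=-2.192907·-0.500000=1.0965; V=4.632353+-2.192907+1.096453=3.5359
k=5 load: inc=1.096453, refl=1.096453·-0.764706=-0.8385; V=2.439446+1.096453+-0.838464=2.6974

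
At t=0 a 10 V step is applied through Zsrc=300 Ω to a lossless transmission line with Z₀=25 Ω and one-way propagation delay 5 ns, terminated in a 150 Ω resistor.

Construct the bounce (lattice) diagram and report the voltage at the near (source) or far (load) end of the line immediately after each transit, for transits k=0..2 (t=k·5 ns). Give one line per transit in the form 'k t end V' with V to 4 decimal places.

Γ_L=0.714286, Γ_S=0.846154; launch V₁=10·25/325=0.769231
k=0 src: V=0.7692
k=1 load: inc=0.769231, refl=0.769231·0.714286=0.5495; V=0.000000+0.769231+0.549451=1.3187
k=2 src: inc=0.549451, refl=0.549451·0.846154=0.4649; V=0.769231+0.549451+0.464920=1.7836

0 0 source 0.7692
1 5 load 1.3187
2 10 source 1.7836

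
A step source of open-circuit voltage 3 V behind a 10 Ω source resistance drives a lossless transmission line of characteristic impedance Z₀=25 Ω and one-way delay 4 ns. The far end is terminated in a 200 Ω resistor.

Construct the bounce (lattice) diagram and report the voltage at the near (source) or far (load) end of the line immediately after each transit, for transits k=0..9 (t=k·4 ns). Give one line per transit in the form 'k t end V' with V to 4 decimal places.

0 0 source 2.1429
1 4 load 3.8095
2 8 source 3.0952
3 12 load 2.5397
4 16 source 2.7778
5 20 load 2.9630
6 24 source 2.8836
7 28 load 2.8219
8 32 source 2.8483
9 36 load 2.8689

Γ_L=0.777778, Γ_S=-0.428571; launch V₁=3·25/35=2.142857
k=0 src: V=2.1429
k=1 load: inc=2.142857, refl=2.142857·0.777778=1.6667; V=0.000000+2.142857+1.666667=3.8095
k=2 src: inc=1.666667, refl=1.666667·-0.428571=-0.7143; V=2.142857+1.666667+-0.714286=3.0952
k=3 load: inc=-0.714286, refl=-0.714286·0.777778=-0.5556; V=3.809524+-0.714286+-0.555556=2.5397
k=4 src: inc=-0.555556, refl=-0.555556·-0.428571=0.2381; V=3.095238+-0.555556+0.238095=2.7778
k=5 load: inc=0.238095, refl=0.238095·0.777778=0.1852; V=2.539683+0.238095+0.185185=2.9630
k=6 src: inc=0.185185, refl=0.185185·-0.428571=-0.0794; V=2.777778+0.185185+-0.079365=2.8836
k=7 load: inc=-0.079365, refl=-0.079365·0.777778=-0.0617; V=2.962963+-0.079365+-0.061728=2.8219
k=8 src: inc=-0.061728, refl=-0.061728·-0.428571=0.0265; V=2.883598+-0.061728+0.026455=2.8483
k=9 load: inc=0.026455, refl=0.026455·0.777778=0.0206; V=2.821869+0.026455+0.020576=2.8689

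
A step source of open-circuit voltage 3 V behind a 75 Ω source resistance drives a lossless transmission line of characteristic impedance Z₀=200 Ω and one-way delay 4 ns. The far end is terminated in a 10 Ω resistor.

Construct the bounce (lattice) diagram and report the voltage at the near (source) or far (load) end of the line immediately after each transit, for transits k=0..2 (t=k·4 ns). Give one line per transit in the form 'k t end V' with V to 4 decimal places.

Γ_L=-0.904762, Γ_S=-0.454545; launch V₁=3·200/275=2.181818
k=0 src: V=2.1818
k=1 load: inc=2.181818, refl=2.181818·-0.904762=-1.9740; V=0.000000+2.181818+-1.974026=0.2078
k=2 src: inc=-1.974026, refl=-1.974026·-0.454545=0.8973; V=2.181818+-1.974026+0.897285=1.1051

0 0 source 2.1818
1 4 load 0.2078
2 8 source 1.1051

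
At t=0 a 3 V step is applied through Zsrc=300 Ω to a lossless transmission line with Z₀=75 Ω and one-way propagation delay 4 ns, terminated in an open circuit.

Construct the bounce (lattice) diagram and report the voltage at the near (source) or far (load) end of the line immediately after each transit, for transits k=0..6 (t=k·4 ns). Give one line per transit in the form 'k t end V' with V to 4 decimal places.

0 0 source 0.6000
1 4 load 1.2000
2 8 source 1.5600
3 12 load 1.9200
4 16 source 2.1360
5 20 load 2.3520
6 24 source 2.4816

Γ_L=1.000000, Γ_S=0.600000; launch V₁=3·75/375=0.600000
k=0 src: V=0.6000
k=1 load: inc=0.600000, refl=0.600000·1.000000=0.6000; V=0.000000+0.600000+0.600000=1.2000
k=2 src: inc=0.600000, refl=0.600000·0.600000=0.3600; V=0.600000+0.600000+0.360000=1.5600
k=3 load: inc=0.360000, refl=0.360000·1.000000=0.3600; V=1.200000+0.360000+0.360000=1.9200
k=4 src: inc=0.360000, refl=0.360000·0.600000=0.2160; V=1.560000+0.360000+0.216000=2.1360
k=5 load: inc=0.216000, refl=0.216000·1.000000=0.2160; V=1.920000+0.216000+0.216000=2.3520
k=6 src: inc=0.216000, refl=0.216000·0.600000=0.1296; V=2.136000+0.216000+0.129600=2.4816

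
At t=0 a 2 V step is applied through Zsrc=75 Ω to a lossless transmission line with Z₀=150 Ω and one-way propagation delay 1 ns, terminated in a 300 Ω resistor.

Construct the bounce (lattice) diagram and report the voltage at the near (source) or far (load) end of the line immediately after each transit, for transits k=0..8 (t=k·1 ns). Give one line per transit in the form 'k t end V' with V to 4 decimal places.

Γ_L=0.333333, Γ_S=-0.333333; launch V₁=2·150/225=1.333333
k=0 src: V=1.3333
k=1 load: inc=1.333333, refl=1.333333·0.333333=0.4444; V=0.000000+1.333333+0.444444=1.7778
k=2 src: inc=0.444444, refl=0.444444·-0.333333=-0.1481; V=1.333333+0.444444+-0.148148=1.6296
k=3 load: inc=-0.148148, refl=-0.148148·0.333333=-0.0494; V=1.777778+-0.148148+-0.049383=1.5802
k=4 src: inc=-0.049383, refl=-0.049383·-0.333333=0.0165; V=1.629630+-0.049383+0.016461=1.5967
k=5 load: inc=0.016461, refl=0.016461·0.333333=0.0055; V=1.580247+0.016461+0.005487=1.6022
k=6 src: inc=0.005487, refl=0.005487·-0.333333=-0.0018; V=1.596708+0.005487+-0.001829=1.6004
k=7 load: inc=-0.001829, refl=-0.001829·0.333333=-0.0006; V=1.602195+-0.001829+-0.000610=1.5998
k=8 src: inc=-0.000610, refl=-0.000610·-0.333333=0.0002; V=1.600366+-0.000610+0.000203=1.6000

0 0 source 1.3333
1 1 load 1.7778
2 2 source 1.6296
3 3 load 1.5802
4 4 source 1.5967
5 5 load 1.6022
6 6 source 1.6004
7 7 load 1.5998
8 8 source 1.6000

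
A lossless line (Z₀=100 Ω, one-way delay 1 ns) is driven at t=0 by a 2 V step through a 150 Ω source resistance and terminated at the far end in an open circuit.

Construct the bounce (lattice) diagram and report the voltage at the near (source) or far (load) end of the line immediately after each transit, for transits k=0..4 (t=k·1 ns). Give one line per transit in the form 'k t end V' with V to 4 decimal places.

Γ_L=1.000000, Γ_S=0.200000; launch V₁=2·100/250=0.800000
k=0 src: V=0.8000
k=1 load: inc=0.800000, refl=0.800000·1.000000=0.8000; V=0.000000+0.800000+0.800000=1.6000
k=2 src: inc=0.800000, refl=0.800000·0.200000=0.1600; V=0.800000+0.800000+0.160000=1.7600
k=3 load: inc=0.160000, refl=0.160000·1.000000=0.1600; V=1.600000+0.160000+0.160000=1.9200
k=4 src: inc=0.160000, refl=0.160000·0.200000=0.0320; V=1.760000+0.160000+0.032000=1.9520

0 0 source 0.8000
1 1 load 1.6000
2 2 source 1.7600
3 3 load 1.9200
4 4 source 1.9520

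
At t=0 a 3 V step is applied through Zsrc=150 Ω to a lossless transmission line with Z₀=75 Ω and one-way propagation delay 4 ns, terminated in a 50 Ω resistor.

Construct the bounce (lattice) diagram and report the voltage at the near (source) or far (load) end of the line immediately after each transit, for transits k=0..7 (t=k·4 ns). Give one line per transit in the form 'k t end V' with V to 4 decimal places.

Γ_L=-0.200000, Γ_S=0.333333; launch V₁=3·75/225=1.000000
k=0 src: V=1.0000
k=1 load: inc=1.000000, refl=1.000000·-0.200000=-0.2000; V=0.000000+1.000000+-0.200000=0.8000
k=2 src: inc=-0.200000, refl=-0.200000·0.333333=-0.0667; V=1.000000+-0.200000+-0.066667=0.7333
k=3 load: inc=-0.066667, refl=-0.066667·-0.200000=0.0133; V=0.800000+-0.066667+0.013333=0.7467
k=4 src: inc=0.013333, refl=0.013333·0.333333=0.0044; V=0.733333+0.013333+0.004444=0.7511
k=5 load: inc=0.004444, refl=0.004444·-0.200000=-0.0009; V=0.746667+0.004444+-0.000889=0.7502
k=6 src: inc=-0.000889, refl=-0.000889·0.333333=-0.0003; V=0.751111+-0.000889+-0.000296=0.7499
k=7 load: inc=-0.000296, refl=-0.000296·-0.200000=0.0001; V=0.750222+-0.000296+0.000059=0.7500

0 0 source 1.0000
1 4 load 0.8000
2 8 source 0.7333
3 12 load 0.7467
4 16 source 0.7511
5 20 load 0.7502
6 24 source 0.7499
7 28 load 0.7500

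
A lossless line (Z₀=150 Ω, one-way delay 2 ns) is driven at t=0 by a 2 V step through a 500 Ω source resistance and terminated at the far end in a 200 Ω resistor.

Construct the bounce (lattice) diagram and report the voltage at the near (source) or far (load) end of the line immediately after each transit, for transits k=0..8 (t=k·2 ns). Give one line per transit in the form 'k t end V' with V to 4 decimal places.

Γ_L=0.142857, Γ_S=0.538462; launch V₁=2·150/650=0.461538
k=0 src: V=0.4615
k=1 load: inc=0.461538, refl=0.461538·0.142857=0.0659; V=0.000000+0.461538+0.065934=0.5275
k=2 src: inc=0.065934, refl=0.065934·0.538462=0.0355; V=0.461538+0.065934+0.035503=0.5630
k=3 load: inc=0.035503, refl=0.035503·0.142857=0.0051; V=0.527473+0.035503+0.005072=0.5680
k=4 src: inc=0.005072, refl=0.005072·0.538462=0.0027; V=0.562975+0.005072+0.002731=0.5708
k=5 load: inc=0.002731, refl=0.002731·0.142857=0.0004; V=0.568047+0.002731+0.000390=0.5712
k=6 src: inc=0.000390, refl=0.000390·0.538462=0.0002; V=0.570778+0.000390+0.000210=0.5714
k=7 load: inc=0.000210, refl=0.000210·0.142857=0.0000; V=0.571168+0.000210+0.000030=0.5714
k=8 src: inc=0.000030, refl=0.000030·0.538462=0.0000; V=0.571379+0.000030+0.000016=0.5714

0 0 source 0.4615
1 2 load 0.5275
2 4 source 0.5630
3 6 load 0.5680
4 8 source 0.5708
5 10 load 0.5712
6 12 source 0.5714
7 14 load 0.5714
8 16 source 0.5714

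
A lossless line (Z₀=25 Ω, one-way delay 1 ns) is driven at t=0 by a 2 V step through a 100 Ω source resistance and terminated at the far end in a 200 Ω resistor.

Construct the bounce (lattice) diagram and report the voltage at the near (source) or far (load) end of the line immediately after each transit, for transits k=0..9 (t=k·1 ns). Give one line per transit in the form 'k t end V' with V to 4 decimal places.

Γ_L=0.777778, Γ_S=0.600000; launch V₁=2·25/125=0.400000
k=0 src: V=0.4000
k=1 load: inc=0.400000, refl=0.400000·0.777778=0.3111; V=0.000000+0.400000+0.311111=0.7111
k=2 src: inc=0.311111, refl=0.311111·0.600000=0.1867; V=0.400000+0.311111+0.186667=0.8978
k=3 load: inc=0.186667, refl=0.186667·0.777778=0.1452; V=0.711111+0.186667+0.145185=1.0430
k=4 src: inc=0.145185, refl=0.145185·0.600000=0.0871; V=0.897778+0.145185+0.087111=1.1301
k=5 load: inc=0.087111, refl=0.087111·0.777778=0.0678; V=1.042963+0.087111+0.067753=1.1978
k=6 src: inc=0.067753, refl=0.067753·0.600000=0.0407; V=1.130074+0.067753+0.040652=1.2385
k=7 load: inc=0.040652, refl=0.040652·0.777778=0.0316; V=1.197827+0.040652+0.031618=1.2701
k=8 src: inc=0.031618, refl=0.031618·0.600000=0.0190; V=1.238479+0.031618+0.018971=1.2891
k=9 load: inc=0.018971, refl=0.018971·0.777778=0.0148; V=1.270097+0.018971+0.014755=1.3038

0 0 source 0.4000
1 1 load 0.7111
2 2 source 0.8978
3 3 load 1.0430
4 4 source 1.1301
5 5 load 1.1978
6 6 source 1.2385
7 7 load 1.2701
8 8 source 1.2891
9 9 load 1.3038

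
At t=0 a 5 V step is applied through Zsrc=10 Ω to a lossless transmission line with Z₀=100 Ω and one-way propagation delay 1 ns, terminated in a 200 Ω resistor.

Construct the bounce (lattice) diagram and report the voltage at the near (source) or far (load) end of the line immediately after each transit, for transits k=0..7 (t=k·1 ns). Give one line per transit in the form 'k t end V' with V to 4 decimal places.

0 0 source 4.5455
1 1 load 6.0606
2 2 source 4.8209
3 3 load 4.4077
4 4 source 4.7458
5 5 load 4.8585
6 6 source 4.7663
7 7 load 4.7356

Γ_L=0.333333, Γ_S=-0.818182; launch V₁=5·100/110=4.545455
k=0 src: V=4.5455
k=1 load: inc=4.545455, refl=4.545455·0.333333=1.5152; V=0.000000+4.545455+1.515152=6.0606
k=2 src: inc=1.515152, refl=1.515152·-0.818182=-1.2397; V=4.545455+1.515152+-1.239669=4.8209
k=3 load: inc=-1.239669, refl=-1.239669·0.333333=-0.4132; V=6.060606+-1.239669+-0.413223=4.4077
k=4 src: inc=-0.413223, refl=-0.413223·-0.818182=0.3381; V=4.820937+-0.413223+0.338092=4.7458
k=5 load: inc=0.338092, refl=0.338092·0.333333=0.1127; V=4.407713+0.338092+0.112697=4.8585
k=6 src: inc=0.112697, refl=0.112697·-0.818182=-0.0922; V=4.745805+0.112697+-0.092207=4.7663
k=7 load: inc=-0.092207, refl=-0.092207·0.333333=-0.0307; V=4.858502+-0.092207+-0.030736=4.7356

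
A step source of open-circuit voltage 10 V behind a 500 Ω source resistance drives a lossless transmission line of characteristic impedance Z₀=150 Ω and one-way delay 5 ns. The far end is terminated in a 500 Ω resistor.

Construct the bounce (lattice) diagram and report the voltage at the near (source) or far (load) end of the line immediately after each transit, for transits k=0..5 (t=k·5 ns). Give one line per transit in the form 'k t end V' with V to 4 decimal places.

Γ_L=0.538462, Γ_S=0.538462; launch V₁=10·150/650=2.307692
k=0 src: V=2.3077
k=1 load: inc=2.307692, refl=2.307692·0.538462=1.2426; V=0.000000+2.307692+1.242604=3.5503
k=2 src: inc=1.242604, refl=1.242604·0.538462=0.6691; V=2.307692+1.242604+0.669094=4.2194
k=3 load: inc=0.669094, refl=0.669094·0.538462=0.3603; V=3.550296+0.669094+0.360282=4.5797
k=4 src: inc=0.360282, refl=0.360282·0.538462=0.1940; V=4.219390+0.360282+0.193998=4.7737
k=5 load: inc=0.193998, refl=0.193998·0.538462=0.1045; V=4.579672+0.193998+0.104460=4.8781

0 0 source 2.3077
1 5 load 3.5503
2 10 source 4.2194
3 15 load 4.5797
4 20 source 4.7737
5 25 load 4.8781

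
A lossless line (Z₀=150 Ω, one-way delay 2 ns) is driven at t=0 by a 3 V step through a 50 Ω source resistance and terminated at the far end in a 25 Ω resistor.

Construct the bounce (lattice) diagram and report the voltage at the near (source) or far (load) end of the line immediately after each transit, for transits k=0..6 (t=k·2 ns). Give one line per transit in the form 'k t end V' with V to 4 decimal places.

Γ_L=-0.714286, Γ_S=-0.500000; launch V₁=3·150/200=2.250000
k=0 src: V=2.2500
k=1 load: inc=2.250000, refl=2.250000·-0.714286=-1.6071; V=0.000000+2.250000+-1.607143=0.6429
k=2 src: inc=-1.607143, refl=-1.607143·-0.500000=0.8036; V=2.250000+-1.607143+0.803571=1.4464
k=3 load: inc=0.803571, refl=0.803571·-0.714286=-0.5740; V=0.642857+0.803571+-0.573980=0.8724
k=4 src: inc=-0.573980, refl=-0.573980·-0.500000=0.2870; V=1.446429+-0.573980+0.286990=1.1594
k=5 load: inc=0.286990, refl=0.286990·-0.714286=-0.2050; V=0.872449+0.286990+-0.204993=0.9544
k=6 src: inc=-0.204993, refl=-0.204993·-0.500000=0.1025; V=1.159439+-0.204993+0.102496=1.0569

0 0 source 2.2500
1 2 load 0.6429
2 4 source 1.4464
3 6 load 0.8724
4 8 source 1.1594
5 10 load 0.9544
6 12 source 1.0569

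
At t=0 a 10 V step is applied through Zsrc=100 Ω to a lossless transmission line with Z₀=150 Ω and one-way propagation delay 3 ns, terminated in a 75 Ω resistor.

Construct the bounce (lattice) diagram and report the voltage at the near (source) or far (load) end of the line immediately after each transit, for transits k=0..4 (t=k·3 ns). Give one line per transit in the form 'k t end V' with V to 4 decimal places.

Γ_L=-0.333333, Γ_S=-0.200000; launch V₁=10·150/250=6.000000
k=0 src: V=6.0000
k=1 load: inc=6.000000, refl=6.000000·-0.333333=-2.0000; V=0.000000+6.000000+-2.000000=4.0000
k=2 src: inc=-2.000000, refl=-2.000000·-0.200000=0.4000; V=6.000000+-2.000000+0.400000=4.4000
k=3 load: inc=0.400000, refl=0.400000·-0.333333=-0.1333; V=4.000000+0.400000+-0.133333=4.2667
k=4 src: inc=-0.133333, refl=-0.133333·-0.200000=0.0267; V=4.400000+-0.133333+0.026667=4.2933

0 0 source 6.0000
1 3 load 4.0000
2 6 source 4.4000
3 9 load 4.2667
4 12 source 4.2933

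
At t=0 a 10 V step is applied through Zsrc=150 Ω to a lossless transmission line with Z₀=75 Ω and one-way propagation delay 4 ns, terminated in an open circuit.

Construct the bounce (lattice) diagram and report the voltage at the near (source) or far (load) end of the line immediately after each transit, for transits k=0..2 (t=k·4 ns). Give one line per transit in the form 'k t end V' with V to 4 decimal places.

0 0 source 3.3333
1 4 load 6.6667
2 8 source 7.7778

Γ_L=1.000000, Γ_S=0.333333; launch V₁=10·75/225=3.333333
k=0 src: V=3.3333
k=1 load: inc=3.333333, refl=3.333333·1.000000=3.3333; V=0.000000+3.333333+3.333333=6.6667
k=2 src: inc=3.333333, refl=3.333333·0.333333=1.1111; V=3.333333+3.333333+1.111111=7.7778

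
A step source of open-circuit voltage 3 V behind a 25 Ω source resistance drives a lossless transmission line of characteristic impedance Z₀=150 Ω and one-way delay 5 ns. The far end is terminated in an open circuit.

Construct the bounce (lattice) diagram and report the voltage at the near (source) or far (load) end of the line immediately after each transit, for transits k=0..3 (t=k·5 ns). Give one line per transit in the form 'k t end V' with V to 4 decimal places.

Γ_L=1.000000, Γ_S=-0.714286; launch V₁=3·150/175=2.571429
k=0 src: V=2.5714
k=1 load: inc=2.571429, refl=2.571429·1.000000=2.5714; V=0.000000+2.571429+2.571429=5.1429
k=2 src: inc=2.571429, refl=2.571429·-0.714286=-1.8367; V=2.571429+2.571429+-1.836735=3.3061
k=3 load: inc=-1.836735, refl=-1.836735·1.000000=-1.8367; V=5.142857+-1.836735+-1.836735=1.4694

0 0 source 2.5714
1 5 load 5.1429
2 10 source 3.3061
3 15 load 1.4694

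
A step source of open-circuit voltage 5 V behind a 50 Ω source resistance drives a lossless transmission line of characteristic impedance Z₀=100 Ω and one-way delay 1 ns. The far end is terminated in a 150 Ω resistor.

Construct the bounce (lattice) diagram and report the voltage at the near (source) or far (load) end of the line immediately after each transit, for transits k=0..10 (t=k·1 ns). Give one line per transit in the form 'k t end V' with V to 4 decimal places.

Γ_L=0.200000, Γ_S=-0.333333; launch V₁=5·100/150=3.333333
k=0 src: V=3.3333
k=1 load: inc=3.333333, refl=3.333333·0.200000=0.6667; V=0.000000+3.333333+0.666667=4.0000
k=2 src: inc=0.666667, refl=0.666667·-0.333333=-0.2222; V=3.333333+0.666667+-0.222222=3.7778
k=3 load: inc=-0.222222, refl=-0.222222·0.200000=-0.0444; V=4.000000+-0.222222+-0.044444=3.7333
k=4 src: inc=-0.044444, refl=-0.044444·-0.333333=0.0148; V=3.777778+-0.044444+0.014815=3.7481
k=5 load: inc=0.014815, refl=0.014815·0.200000=0.0030; V=3.733333+0.014815+0.002963=3.7511
k=6 src: inc=0.002963, refl=0.002963·-0.333333=-0.0010; V=3.748148+0.002963+-0.000988=3.7501
k=7 load: inc=-0.000988, refl=-0.000988·0.200000=-0.0002; V=3.751111+-0.000988+-0.000198=3.7499
k=8 src: inc=-0.000198, refl=-0.000198·-0.333333=0.0001; V=3.750123+-0.000198+0.000066=3.7500
k=9 load: inc=0.000066, refl=0.000066·0.200000=0.0000; V=3.749926+0.000066+0.000013=3.7500
k=10 src: inc=0.000013, refl=0.000013·-0.333333=-0.0000; V=3.749992+0.000013+-0.000004=3.7500

0 0 source 3.3333
1 1 load 4.0000
2 2 source 3.7778
3 3 load 3.7333
4 4 source 3.7481
5 5 load 3.7511
6 6 source 3.7501
7 7 load 3.7499
8 8 source 3.7500
9 9 load 3.7500
10 10 source 3.7500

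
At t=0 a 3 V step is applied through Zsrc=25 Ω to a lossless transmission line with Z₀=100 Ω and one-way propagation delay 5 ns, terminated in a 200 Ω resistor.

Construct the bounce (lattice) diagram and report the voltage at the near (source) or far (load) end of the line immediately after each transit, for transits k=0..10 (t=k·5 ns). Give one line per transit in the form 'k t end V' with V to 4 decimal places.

Γ_L=0.333333, Γ_S=-0.600000; launch V₁=3·100/125=2.400000
k=0 src: V=2.4000
k=1 load: inc=2.400000, refl=2.400000·0.333333=0.8000; V=0.000000+2.400000+0.800000=3.2000
k=2 src: inc=0.800000, refl=0.800000·-0.600000=-0.4800; V=2.400000+0.800000+-0.480000=2.7200
k=3 load: inc=-0.480000, refl=-0.480000·0.333333=-0.1600; V=3.200000+-0.480000+-0.160000=2.5600
k=4 src: inc=-0.160000, refl=-0.160000·-0.600000=0.0960; V=2.720000+-0.160000+0.096000=2.6560
k=5 load: inc=0.096000, refl=0.096000·0.333333=0.0320; V=2.560000+0.096000+0.032000=2.6880
k=6 src: inc=0.032000, refl=0.032000·-0.600000=-0.0192; V=2.656000+0.032000+-0.019200=2.6688
k=7 load: inc=-0.019200, refl=-0.019200·0.333333=-0.0064; V=2.688000+-0.019200+-0.006400=2.6624
k=8 src: inc=-0.006400, refl=-0.006400·-0.600000=0.0038; V=2.668800+-0.006400+0.003840=2.6662
k=9 load: inc=0.003840, refl=0.003840·0.333333=0.0013; V=2.662400+0.003840+0.001280=2.6675
k=10 src: inc=0.001280, refl=0.001280·-0.600000=-0.0008; V=2.666240+0.001280+-0.000768=2.6668

0 0 source 2.4000
1 5 load 3.2000
2 10 source 2.7200
3 15 load 2.5600
4 20 source 2.6560
5 25 load 2.6880
6 30 source 2.6688
7 35 load 2.6624
8 40 source 2.6662
9 45 load 2.6675
10 50 source 2.6668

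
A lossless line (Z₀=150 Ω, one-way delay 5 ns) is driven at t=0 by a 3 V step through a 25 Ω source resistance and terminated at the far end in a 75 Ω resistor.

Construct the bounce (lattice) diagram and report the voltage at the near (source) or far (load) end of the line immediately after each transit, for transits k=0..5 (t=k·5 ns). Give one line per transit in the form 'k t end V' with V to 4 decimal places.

Γ_L=-0.333333, Γ_S=-0.714286; launch V₁=3·150/175=2.571429
k=0 src: V=2.5714
k=1 load: inc=2.571429, refl=2.571429·-0.333333=-0.8571; V=0.000000+2.571429+-0.857143=1.7143
k=2 src: inc=-0.857143, refl=-0.857143·-0.714286=0.6122; V=2.571429+-0.857143+0.612245=2.3265
k=3 load: inc=0.612245, refl=0.612245·-0.333333=-0.2041; V=1.714286+0.612245+-0.204082=2.1224
k=4 src: inc=-0.204082, refl=-0.204082·-0.714286=0.1458; V=2.326531+-0.204082+0.145773=2.2682
k=5 load: inc=0.145773, refl=0.145773·-0.333333=-0.0486; V=2.122449+0.145773+-0.048591=2.2196

0 0 source 2.5714
1 5 load 1.7143
2 10 source 2.3265
3 15 load 2.1224
4 20 source 2.2682
5 25 load 2.2196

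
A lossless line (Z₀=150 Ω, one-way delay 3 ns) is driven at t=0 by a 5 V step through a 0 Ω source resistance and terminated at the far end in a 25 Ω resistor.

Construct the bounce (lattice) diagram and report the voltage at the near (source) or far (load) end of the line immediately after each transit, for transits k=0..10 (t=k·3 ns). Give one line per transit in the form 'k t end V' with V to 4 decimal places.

Γ_L=-0.714286, Γ_S=-1.000000; launch V₁=5·150/150=5.000000
k=0 src: V=5.0000
k=1 load: inc=5.000000, refl=5.000000·-0.714286=-3.5714; V=0.000000+5.000000+-3.571429=1.4286
k=2 src: inc=-3.571429, refl=-3.571429·-1.000000=3.5714; V=5.000000+-3.571429+3.571429=5.0000
k=3 load: inc=3.571429, refl=3.571429·-0.714286=-2.5510; V=1.428571+3.571429+-2.551020=2.4490
k=4 src: inc=-2.551020, refl=-2.551020·-1.000000=2.5510; V=5.000000+-2.551020+2.551020=5.0000
k=5 load: inc=2.551020, refl=2.551020·-0.714286=-1.8222; V=2.448980+2.551020+-1.822157=3.1778
k=6 src: inc=-1.822157, refl=-1.822157·-1.000000=1.8222; V=5.000000+-1.822157+1.822157=5.0000
k=7 load: inc=1.822157, refl=1.822157·-0.714286=-1.3015; V=3.177843+1.822157+-1.301541=3.6985
k=8 src: inc=-1.301541, refl=-1.301541·-1.000000=1.3015; V=5.000000+-1.301541+1.301541=5.0000
k=9 load: inc=1.301541, refl=1.301541·-0.714286=-0.9297; V=3.698459+1.301541+-0.929672=4.0703
k=10 src: inc=-0.929672, refl=-0.929672·-1.000000=0.9297; V=5.000000+-0.929672+0.929672=5.0000

0 0 source 5.0000
1 3 load 1.4286
2 6 source 5.0000
3 9 load 2.4490
4 12 source 5.0000
5 15 load 3.1778
6 18 source 5.0000
7 21 load 3.6985
8 24 source 5.0000
9 27 load 4.0703
10 30 source 5.0000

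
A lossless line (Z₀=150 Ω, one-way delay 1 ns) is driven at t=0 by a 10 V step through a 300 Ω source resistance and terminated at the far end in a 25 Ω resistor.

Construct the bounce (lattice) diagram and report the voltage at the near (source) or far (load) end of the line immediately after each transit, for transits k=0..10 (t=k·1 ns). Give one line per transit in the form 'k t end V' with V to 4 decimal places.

Γ_L=-0.714286, Γ_S=0.333333; launch V₁=10·150/450=3.333333
k=0 src: V=3.3333
k=1 load: inc=3.333333, refl=3.333333·-0.714286=-2.3810; V=0.000000+3.333333+-2.380952=0.9524
k=2 src: inc=-2.380952, refl=-2.380952·0.333333=-0.7937; V=3.333333+-2.380952+-0.793651=0.1587
k=3 load: inc=-0.793651, refl=-0.793651·-0.714286=0.5669; V=0.952381+-0.793651+0.566893=0.7256
k=4 src: inc=0.566893, refl=0.566893·0.333333=0.1890; V=0.158730+0.566893+0.188964=0.9146
k=5 load: inc=0.188964, refl=0.188964·-0.714286=-0.1350; V=0.725624+0.188964+-0.134975=0.7796
k=6 src: inc=-0.134975, refl=-0.134975·0.333333=-0.0450; V=0.914588+-0.134975+-0.044992=0.7346
k=7 load: inc=-0.044992, refl=-0.044992·-0.714286=0.0321; V=0.779613+-0.044992+0.032137=0.7668
k=8 src: inc=0.032137, refl=0.032137·0.333333=0.0107; V=0.734622+0.032137+0.010712=0.7775
k=9 load: inc=0.010712, refl=0.010712·-0.714286=-0.0077; V=0.766759+0.010712+-0.007652=0.7698
k=10 src: inc=-0.007652, refl=-0.007652·0.333333=-0.0026; V=0.777471+-0.007652+-0.002551=0.7673

0 0 source 3.3333
1 1 load 0.9524
2 2 source 0.1587
3 3 load 0.7256
4 4 source 0.9146
5 5 load 0.7796
6 6 source 0.7346
7 7 load 0.7668
8 8 source 0.7775
9 9 load 0.7698
10 10 source 0.7673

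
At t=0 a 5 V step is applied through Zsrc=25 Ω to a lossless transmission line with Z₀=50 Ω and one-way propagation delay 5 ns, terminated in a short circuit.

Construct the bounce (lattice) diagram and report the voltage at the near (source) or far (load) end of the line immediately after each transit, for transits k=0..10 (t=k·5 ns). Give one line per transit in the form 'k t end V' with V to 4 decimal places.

0 0 source 3.3333
1 5 load 0.0000
2 10 source 1.1111
3 15 load 0.0000
4 20 source 0.3704
5 25 load 0.0000
6 30 source 0.1235
7 35 load 0.0000
8 40 source 0.0412
9 45 load 0.0000
10 50 source 0.0137

Γ_L=-1.000000, Γ_S=-0.333333; launch V₁=5·50/75=3.333333
k=0 src: V=3.3333
k=1 load: inc=3.333333, refl=3.333333·-1.000000=-3.3333; V=0.000000+3.333333+-3.333333=0.0000
k=2 src: inc=-3.333333, refl=-3.333333·-0.333333=1.1111; V=3.333333+-3.333333+1.111111=1.1111
k=3 load: inc=1.111111, refl=1.111111·-1.000000=-1.1111; V=0.000000+1.111111+-1.111111=0.0000
k=4 src: inc=-1.111111, refl=-1.111111·-0.333333=0.3704; V=1.111111+-1.111111+0.370370=0.3704
k=5 load: inc=0.370370, refl=0.370370·-1.000000=-0.3704; V=0.000000+0.370370+-0.370370=0.0000
k=6 src: inc=-0.370370, refl=-0.370370·-0.333333=0.1235; V=0.370370+-0.370370+0.123457=0.1235
k=7 load: inc=0.123457, refl=0.123457·-1.000000=-0.1235; V=0.000000+0.123457+-0.123457=0.0000
k=8 src: inc=-0.123457, refl=-0.123457·-0.333333=0.0412; V=0.123457+-0.123457+0.041152=0.0412
k=9 load: inc=0.041152, refl=0.041152·-1.000000=-0.0412; V=0.000000+0.041152+-0.041152=0.0000
k=10 src: inc=-0.041152, refl=-0.041152·-0.333333=0.0137; V=0.041152+-0.041152+0.013717=0.0137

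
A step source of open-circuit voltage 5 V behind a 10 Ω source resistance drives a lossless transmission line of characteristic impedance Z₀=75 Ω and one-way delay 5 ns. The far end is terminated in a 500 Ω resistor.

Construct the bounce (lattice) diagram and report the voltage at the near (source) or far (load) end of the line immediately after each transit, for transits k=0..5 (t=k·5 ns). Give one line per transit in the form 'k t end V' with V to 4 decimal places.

Γ_L=0.739130, Γ_S=-0.764706; launch V₁=5·75/85=4.411765
k=0 src: V=4.4118
k=1 load: inc=4.411765, refl=4.411765·0.739130=3.2609; V=0.000000+4.411765+3.260870=7.6726
k=2 src: inc=3.260870, refl=3.260870·-0.764706=-2.4936; V=4.411765+3.260870+-2.493606=5.1790
k=3 load: inc=-2.493606, refl=-2.493606·0.739130=-1.8431; V=7.672634+-2.493606+-1.843100=3.3359
k=4 src: inc=-1.843100, refl=-1.843100·-0.764706=1.4094; V=5.179028+-1.843100+1.409430=4.7454
k=5 load: inc=1.409430, refl=1.409430·0.739130=1.0418; V=3.335928+1.409430+1.041752=5.7871

0 0 source 4.4118
1 5 load 7.6726
2 10 source 5.1790
3 15 load 3.3359
4 20 source 4.7454
5 25 load 5.7871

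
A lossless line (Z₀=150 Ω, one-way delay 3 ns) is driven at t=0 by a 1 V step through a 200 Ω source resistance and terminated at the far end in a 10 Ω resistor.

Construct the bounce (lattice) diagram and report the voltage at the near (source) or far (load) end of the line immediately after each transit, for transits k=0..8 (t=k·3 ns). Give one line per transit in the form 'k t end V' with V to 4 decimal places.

Γ_L=-0.875000, Γ_S=0.142857; launch V₁=1·150/350=0.428571
k=0 src: V=0.4286
k=1 load: inc=0.428571, refl=0.428571·-0.875000=-0.3750; V=0.000000+0.428571+-0.375000=0.0536
k=2 src: inc=-0.375000, refl=-0.375000·0.142857=-0.0536; V=0.428571+-0.375000+-0.053571=0.0000
k=3 load: inc=-0.053571, refl=-0.053571·-0.875000=0.0469; V=0.053571+-0.053571+0.046875=0.0469
k=4 src: inc=0.046875, refl=0.046875·0.142857=0.0067; V=0.000000+0.046875+0.006696=0.0536
k=5 load: inc=0.006696, refl=0.006696·-0.875000=-0.0059; V=0.046875+0.006696+-0.005859=0.0477
k=6 src: inc=-0.005859, refl=-0.005859·0.142857=-0.0008; V=0.053571+-0.005859+-0.000837=0.0469
k=7 load: inc=-0.000837, refl=-0.000837·-0.875000=0.0007; V=0.047712+-0.000837+0.000732=0.0476
k=8 src: inc=0.000732, refl=0.000732·0.142857=0.0001; V=0.046875+0.000732+0.000105=0.0477

0 0 source 0.4286
1 3 load 0.0536
2 6 source 0.0000
3 9 load 0.0469
4 12 source 0.0536
5 15 load 0.0477
6 18 source 0.0469
7 21 load 0.0476
8 24 source 0.0477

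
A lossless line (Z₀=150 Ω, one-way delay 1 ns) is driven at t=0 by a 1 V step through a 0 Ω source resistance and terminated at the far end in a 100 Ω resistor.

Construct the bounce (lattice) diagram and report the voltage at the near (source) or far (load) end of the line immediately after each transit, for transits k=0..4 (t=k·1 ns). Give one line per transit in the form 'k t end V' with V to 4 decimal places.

Γ_L=-0.200000, Γ_S=-1.000000; launch V₁=1·150/150=1.000000
k=0 src: V=1.0000
k=1 load: inc=1.000000, refl=1.000000·-0.200000=-0.2000; V=0.000000+1.000000+-0.200000=0.8000
k=2 src: inc=-0.200000, refl=-0.200000·-1.000000=0.2000; V=1.000000+-0.200000+0.200000=1.0000
k=3 load: inc=0.200000, refl=0.200000·-0.200000=-0.0400; V=0.800000+0.200000+-0.040000=0.9600
k=4 src: inc=-0.040000, refl=-0.040000·-1.000000=0.0400; V=1.000000+-0.040000+0.040000=1.0000

0 0 source 1.0000
1 1 load 0.8000
2 2 source 1.0000
3 3 load 0.9600
4 4 source 1.0000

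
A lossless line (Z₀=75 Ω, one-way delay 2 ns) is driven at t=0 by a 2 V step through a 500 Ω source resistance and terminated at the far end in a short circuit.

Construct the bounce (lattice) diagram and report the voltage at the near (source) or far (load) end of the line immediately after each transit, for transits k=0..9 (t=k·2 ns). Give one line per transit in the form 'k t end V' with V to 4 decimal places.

0 0 source 0.2609
1 2 load 0.0000
2 4 source -0.1928
3 6 load 0.0000
4 8 source 0.1425
5 10 load 0.0000
6 12 source -0.1053
7 14 load 0.0000
8 16 source 0.0779
9 18 load 0.0000

Γ_L=-1.000000, Γ_S=0.739130; launch V₁=2·75/575=0.260870
k=0 src: V=0.2609
k=1 load: inc=0.260870, refl=0.260870·-1.000000=-0.2609; V=0.000000+0.260870+-0.260870=0.0000
k=2 src: inc=-0.260870, refl=-0.260870·0.739130=-0.1928; V=0.260870+-0.260870+-0.192817=-0.1928
k=3 load: inc=-0.192817, refl=-0.192817·-1.000000=0.1928; V=0.000000+-0.192817+0.192817=0.0000
k=4 src: inc=0.192817, refl=0.192817·0.739130=0.1425; V=-0.192817+0.192817+0.142517=0.1425
k=5 load: inc=0.142517, refl=0.142517·-1.000000=-0.1425; V=0.000000+0.142517+-0.142517=0.0000
k=6 src: inc=-0.142517, refl=-0.142517·0.739130=-0.1053; V=0.142517+-0.142517+-0.105338=-0.1053
k=7 load: inc=-0.105338, refl=-0.105338·-1.000000=0.1053; V=0.000000+-0.105338+0.105338=0.0000
k=8 src: inc=0.105338, refl=0.105338·0.739130=0.0779; V=-0.105338+0.105338+0.077859=0.0779
k=9 load: inc=0.077859, refl=0.077859·-1.000000=-0.0779; V=0.000000+0.077859+-0.077859=0.0000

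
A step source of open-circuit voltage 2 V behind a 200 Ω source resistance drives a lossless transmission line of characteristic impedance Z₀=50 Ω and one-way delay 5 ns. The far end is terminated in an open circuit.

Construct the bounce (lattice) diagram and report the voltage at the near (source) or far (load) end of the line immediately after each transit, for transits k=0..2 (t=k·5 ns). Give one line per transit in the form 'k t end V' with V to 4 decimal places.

Γ_L=1.000000, Γ_S=0.600000; launch V₁=2·50/250=0.400000
k=0 src: V=0.4000
k=1 load: inc=0.400000, refl=0.400000·1.000000=0.4000; V=0.000000+0.400000+0.400000=0.8000
k=2 src: inc=0.400000, refl=0.400000·0.600000=0.2400; V=0.400000+0.400000+0.240000=1.0400

0 0 source 0.4000
1 5 load 0.8000
2 10 source 1.0400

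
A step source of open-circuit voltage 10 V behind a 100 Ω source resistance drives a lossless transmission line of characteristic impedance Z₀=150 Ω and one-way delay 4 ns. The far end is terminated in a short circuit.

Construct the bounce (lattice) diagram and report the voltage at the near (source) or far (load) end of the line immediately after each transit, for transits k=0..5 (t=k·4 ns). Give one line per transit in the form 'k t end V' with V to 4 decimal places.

Γ_L=-1.000000, Γ_S=-0.200000; launch V₁=10·150/250=6.000000
k=0 src: V=6.0000
k=1 load: inc=6.000000, refl=6.000000·-1.000000=-6.0000; V=0.000000+6.000000+-6.000000=0.0000
k=2 src: inc=-6.000000, refl=-6.000000·-0.200000=1.2000; V=6.000000+-6.000000+1.200000=1.2000
k=3 load: inc=1.200000, refl=1.200000·-1.000000=-1.2000; V=0.000000+1.200000+-1.200000=0.0000
k=4 src: inc=-1.200000, refl=-1.200000·-0.200000=0.2400; V=1.200000+-1.200000+0.240000=0.2400
k=5 load: inc=0.240000, refl=0.240000·-1.000000=-0.2400; V=0.000000+0.240000+-0.240000=0.0000

0 0 source 6.0000
1 4 load 0.0000
2 8 source 1.2000
3 12 load 0.0000
4 16 source 0.2400
5 20 load 0.0000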